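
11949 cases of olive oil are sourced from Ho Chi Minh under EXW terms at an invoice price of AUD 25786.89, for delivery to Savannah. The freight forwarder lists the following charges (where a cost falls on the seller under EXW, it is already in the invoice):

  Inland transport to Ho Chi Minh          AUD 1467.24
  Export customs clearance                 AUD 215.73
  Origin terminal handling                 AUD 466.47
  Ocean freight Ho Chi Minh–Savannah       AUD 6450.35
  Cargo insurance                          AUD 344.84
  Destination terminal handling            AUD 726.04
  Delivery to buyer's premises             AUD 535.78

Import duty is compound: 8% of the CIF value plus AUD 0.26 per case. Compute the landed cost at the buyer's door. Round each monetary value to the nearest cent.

EXW: the seller makes goods available at their premises; the buyer bears all onward costs.
CIF value = EXW price + inland to port + export clearance + origin terminal + freight + insurance = 25786.89 + 1467.24 + 215.73 + 466.47 + 6450.35 + 344.84 = 34731.52
Ad valorem component: 34731.52 × 8% = 2778.52
Specific component: 11949 × 0.26 = 3106.74
Import duty = 2778.52 + 3106.74 = 5885.26
Buyer bears: inland to port 1467.24 + export clearance 215.73 + origin terminal 466.47 + freight 6450.35 + insurance 344.84 + destination terminal 726.04 + delivery 535.78 + duty 5885.26 = 16091.71
Landed cost = invoice 25786.89 + 16091.71 = 41878.60

Total landed cost: AUD 41878.60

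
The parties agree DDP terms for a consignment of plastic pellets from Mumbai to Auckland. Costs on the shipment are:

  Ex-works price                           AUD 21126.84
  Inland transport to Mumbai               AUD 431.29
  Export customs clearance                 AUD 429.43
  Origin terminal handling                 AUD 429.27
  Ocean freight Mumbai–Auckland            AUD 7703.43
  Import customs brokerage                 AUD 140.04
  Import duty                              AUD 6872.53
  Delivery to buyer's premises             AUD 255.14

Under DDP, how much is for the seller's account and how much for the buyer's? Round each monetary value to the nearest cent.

DDP: the seller bears all costs including import duty.
Seller's account: goods 21126.84 + inland to port 431.29 + export clearance 429.43 + origin terminal 429.27 + freight 7703.43 + brokerage 140.04 + duty 6872.53 + delivery 255.14 = 37387.97
Buyer's account: 0.00

Seller: AUD 37387.97; buyer: AUD 0.00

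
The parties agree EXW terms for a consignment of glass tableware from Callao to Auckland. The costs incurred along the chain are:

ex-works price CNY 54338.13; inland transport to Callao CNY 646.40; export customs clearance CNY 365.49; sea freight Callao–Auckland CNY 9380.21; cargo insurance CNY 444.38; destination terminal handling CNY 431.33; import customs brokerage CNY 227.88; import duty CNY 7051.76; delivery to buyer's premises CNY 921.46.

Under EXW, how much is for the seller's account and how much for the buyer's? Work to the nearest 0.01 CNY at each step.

EXW: the seller makes goods available at their premises; the buyer bears all onward costs.
Seller's account: goods 54338.13 = 54338.13
Buyer's account: inland to port 646.40 + export clearance 365.49 + freight 9380.21 + insurance 444.38 + destination terminal 431.33 + brokerage 227.88 + duty 7051.76 + delivery 921.46 = 19468.91

Seller: CNY 54338.13; buyer: CNY 19468.91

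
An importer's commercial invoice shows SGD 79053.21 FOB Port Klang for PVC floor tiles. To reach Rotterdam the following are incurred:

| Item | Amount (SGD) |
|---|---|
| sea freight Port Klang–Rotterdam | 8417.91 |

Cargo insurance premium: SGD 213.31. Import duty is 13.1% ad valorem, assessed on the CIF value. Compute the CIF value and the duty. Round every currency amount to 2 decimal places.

CIF = FOB price + freight + insurance
CIF = 79053.21 + 8417.91 + 213.31 = 87684.43
Import duty = 87684.43 × 13.1% = 11486.66

CIF value: SGD 87684.43; import duty: SGD 11486.66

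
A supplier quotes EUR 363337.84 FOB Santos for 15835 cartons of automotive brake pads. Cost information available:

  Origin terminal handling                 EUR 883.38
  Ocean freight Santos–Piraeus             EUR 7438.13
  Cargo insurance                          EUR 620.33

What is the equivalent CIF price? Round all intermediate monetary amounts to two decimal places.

CIF price: EUR 371396.30

Not relevant to the conversion: origin terminal — on the seller under both FOB and CIF; already in the FOB price and stays in the CIF price.
From FOB to CIF, the seller additionally bears: freight, insurance.
CIF price = 363337.84 + 7438.13 + 620.33 = 371396.30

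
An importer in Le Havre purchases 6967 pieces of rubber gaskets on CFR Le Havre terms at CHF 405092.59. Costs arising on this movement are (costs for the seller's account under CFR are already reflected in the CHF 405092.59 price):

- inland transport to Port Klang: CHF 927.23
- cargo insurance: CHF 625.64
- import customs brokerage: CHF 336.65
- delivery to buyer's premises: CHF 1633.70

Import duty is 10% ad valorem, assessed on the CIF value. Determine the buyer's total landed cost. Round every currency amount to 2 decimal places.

Total landed cost: CHF 448260.40

CFR: the seller pays costs through ocean freight to the destination port, but not insurance.
Already in the invoice (seller's account under CFR): inland to port — exclude.
CIF value = CFR price + insurance = 405092.59 + 625.64 = 405718.23
Import duty = 405718.23 × 10% = 40571.82
Buyer bears: insurance 625.64 + brokerage 336.65 + delivery 1633.70 + duty 40571.82 = 43167.81
Landed cost = invoice 405092.59 + 43167.81 = 448260.40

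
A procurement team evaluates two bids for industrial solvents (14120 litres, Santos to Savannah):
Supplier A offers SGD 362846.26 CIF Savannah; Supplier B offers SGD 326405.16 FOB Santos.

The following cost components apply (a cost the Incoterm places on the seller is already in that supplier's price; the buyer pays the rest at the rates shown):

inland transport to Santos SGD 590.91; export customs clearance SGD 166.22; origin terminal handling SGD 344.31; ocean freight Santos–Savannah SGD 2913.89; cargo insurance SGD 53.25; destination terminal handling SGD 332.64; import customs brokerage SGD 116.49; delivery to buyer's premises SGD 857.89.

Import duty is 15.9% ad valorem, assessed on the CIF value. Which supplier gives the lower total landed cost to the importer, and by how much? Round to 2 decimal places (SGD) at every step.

Supplier A (CIF):
The CIF price already equals the CIF value: 362846.26
Import duty = 362846.26 × 15.9% = 57692.56
Buyer bears (A): 332.64 + 116.49 + 857.89 = 1307.02
Landed cost (A) = invoice 362846.26 + 1307.02 + duty 57692.56 = 421845.84
Supplier B (FOB):
CIF value = FOB price + freight + insurance = 326405.16 + 2913.89 + 53.25 = 329372.30
Import duty = 329372.30 × 15.9% = 52370.20
Buyer bears (B): 2913.89 + 53.25 + 332.64 + 116.49 + 857.89 = 4274.16
Landed cost (B) = invoice 326405.16 + 4274.16 + duty 52370.20 = 383049.52
Difference = |421845.84 − 383049.52| = 38796.32

Supplier B is cheaper by SGD 38796.32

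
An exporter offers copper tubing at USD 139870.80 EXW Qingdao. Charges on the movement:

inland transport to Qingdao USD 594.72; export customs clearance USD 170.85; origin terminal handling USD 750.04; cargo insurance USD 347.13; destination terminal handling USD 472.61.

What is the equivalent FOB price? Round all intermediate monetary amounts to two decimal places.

FOB price: USD 141386.41

Not relevant to the conversion: insurance, destination terminal — on the buyer under both terms; not part of either seller's price.
From EXW to FOB, the seller additionally bears: inland to port, export clearance, origin terminal.
FOB price = 139870.80 + 594.72 + 170.85 + 750.04 = 141386.41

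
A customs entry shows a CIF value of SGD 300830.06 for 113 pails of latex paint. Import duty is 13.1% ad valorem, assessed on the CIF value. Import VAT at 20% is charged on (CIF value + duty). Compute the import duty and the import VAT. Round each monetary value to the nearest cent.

Import duty = 300830.06 × 13.1% = 39408.74
VAT base = CIF + duty = 300830.06 + 39408.74 = 340238.80
Import VAT = 340238.80 × 20% = 68047.76

Import duty: SGD 39408.74; import VAT: SGD 68047.76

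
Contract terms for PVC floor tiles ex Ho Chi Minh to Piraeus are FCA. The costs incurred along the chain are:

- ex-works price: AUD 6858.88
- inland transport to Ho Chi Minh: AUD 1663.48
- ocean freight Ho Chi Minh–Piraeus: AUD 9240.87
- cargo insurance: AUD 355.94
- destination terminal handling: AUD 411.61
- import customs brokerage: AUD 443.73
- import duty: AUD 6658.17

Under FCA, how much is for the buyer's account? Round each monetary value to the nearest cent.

FCA: the seller delivers export-cleared goods to the carrier; the buyer bears costs from that point.
Seller's account: goods 6858.88 + inland to port 1663.48 = 8522.36
Buyer's account: freight 9240.87 + insurance 355.94 + destination terminal 411.61 + brokerage 443.73 + duty 6658.17 = 17110.32

Buyer's account: AUD 17110.32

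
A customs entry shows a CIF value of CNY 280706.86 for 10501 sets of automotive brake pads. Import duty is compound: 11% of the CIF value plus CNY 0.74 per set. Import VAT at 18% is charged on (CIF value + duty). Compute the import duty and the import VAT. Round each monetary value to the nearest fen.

Ad valorem component: 280706.86 × 11% = 30877.75
Specific component: 10501 × 0.74 = 7770.74
Import duty = 30877.75 + 7770.74 = 38648.49
VAT base = CIF + duty = 280706.86 + 38648.49 = 319355.35
Import VAT = 319355.35 × 18% = 57483.96

Import duty: CNY 38648.49; import VAT: CNY 57483.96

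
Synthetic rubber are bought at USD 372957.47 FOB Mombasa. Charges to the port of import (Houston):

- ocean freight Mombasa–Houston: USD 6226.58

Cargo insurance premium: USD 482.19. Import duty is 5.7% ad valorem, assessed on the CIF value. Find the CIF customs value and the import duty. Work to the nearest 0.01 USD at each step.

CIF = FOB price + freight + insurance
CIF = 372957.47 + 6226.58 + 482.19 = 379666.24
Import duty = 379666.24 × 5.7% = 21640.98

CIF value: USD 379666.24; import duty: USD 21640.98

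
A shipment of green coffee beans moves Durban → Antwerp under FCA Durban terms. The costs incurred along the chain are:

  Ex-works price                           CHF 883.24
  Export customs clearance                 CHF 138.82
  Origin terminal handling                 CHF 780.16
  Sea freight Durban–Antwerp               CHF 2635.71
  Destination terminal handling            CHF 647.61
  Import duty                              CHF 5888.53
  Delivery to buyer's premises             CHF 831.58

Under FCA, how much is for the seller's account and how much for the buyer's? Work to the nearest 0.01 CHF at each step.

FCA: the seller delivers export-cleared goods to the carrier; the buyer bears costs from that point.
Seller's account: goods 883.24 + export clearance 138.82 = 1022.06
Buyer's account: origin terminal 780.16 + freight 2635.71 + destination terminal 647.61 + duty 5888.53 + delivery 831.58 = 10783.59

Seller: CHF 1022.06; buyer: CHF 10783.59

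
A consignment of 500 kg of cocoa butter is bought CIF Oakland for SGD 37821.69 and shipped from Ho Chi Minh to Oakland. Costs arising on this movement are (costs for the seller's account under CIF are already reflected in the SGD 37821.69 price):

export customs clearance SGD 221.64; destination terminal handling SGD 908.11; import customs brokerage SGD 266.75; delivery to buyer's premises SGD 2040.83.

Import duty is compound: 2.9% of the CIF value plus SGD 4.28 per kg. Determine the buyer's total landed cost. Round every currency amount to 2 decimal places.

Total landed cost: SGD 44274.21

CIF: the seller pays costs through ocean freight and marine insurance to the destination port.
Already in the invoice (seller's account under CIF): export clearance — exclude.
The CIF price already equals the CIF value: 37821.69
Ad valorem component: 37821.69 × 2.9% = 1096.83
Specific component: 500 × 4.28 = 2140.00
Import duty = 1096.83 + 2140.00 = 3236.83
Buyer bears: destination terminal 908.11 + brokerage 266.75 + delivery 2040.83 + duty 3236.83 = 6452.52
Landed cost = invoice 37821.69 + 6452.52 = 44274.21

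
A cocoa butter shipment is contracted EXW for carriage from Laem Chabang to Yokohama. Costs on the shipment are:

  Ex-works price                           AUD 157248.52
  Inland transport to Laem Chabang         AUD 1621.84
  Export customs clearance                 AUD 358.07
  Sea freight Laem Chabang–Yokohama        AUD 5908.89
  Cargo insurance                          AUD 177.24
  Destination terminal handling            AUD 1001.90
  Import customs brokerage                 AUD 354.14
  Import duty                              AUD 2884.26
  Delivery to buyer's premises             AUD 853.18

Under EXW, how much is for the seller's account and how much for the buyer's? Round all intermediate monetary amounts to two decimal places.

Seller: AUD 157248.52; buyer: AUD 13159.52

EXW: the seller makes goods available at their premises; the buyer bears all onward costs.
Seller's account: goods 157248.52 = 157248.52
Buyer's account: inland to port 1621.84 + export clearance 358.07 + freight 5908.89 + insurance 177.24 + destination terminal 1001.90 + brokerage 354.14 + duty 2884.26 + delivery 853.18 = 13159.52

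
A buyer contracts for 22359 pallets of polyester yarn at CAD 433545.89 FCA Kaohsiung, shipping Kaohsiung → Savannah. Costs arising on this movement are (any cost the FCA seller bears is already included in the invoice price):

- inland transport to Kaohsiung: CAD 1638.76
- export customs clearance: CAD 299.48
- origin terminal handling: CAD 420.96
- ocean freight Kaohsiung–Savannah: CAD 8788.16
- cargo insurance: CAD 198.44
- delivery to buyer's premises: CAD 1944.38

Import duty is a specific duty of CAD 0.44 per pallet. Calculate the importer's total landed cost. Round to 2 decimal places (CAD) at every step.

FCA: the seller delivers export-cleared goods to the carrier; the buyer bears costs from that point.
Already in the invoice (seller's account under FCA): inland to port, export clearance — exclude.
CIF value = FCA price + origin terminal + freight + insurance = 433545.89 + 420.96 + 8788.16 + 198.44 = 442953.45
Import duty = 22359 × 0.44 = 9837.96
Buyer bears: origin terminal 420.96 + freight 8788.16 + insurance 198.44 + delivery 1944.38 + duty 9837.96 = 21189.90
Landed cost = invoice 433545.89 + 21189.90 = 454735.79

Total landed cost: CAD 454735.79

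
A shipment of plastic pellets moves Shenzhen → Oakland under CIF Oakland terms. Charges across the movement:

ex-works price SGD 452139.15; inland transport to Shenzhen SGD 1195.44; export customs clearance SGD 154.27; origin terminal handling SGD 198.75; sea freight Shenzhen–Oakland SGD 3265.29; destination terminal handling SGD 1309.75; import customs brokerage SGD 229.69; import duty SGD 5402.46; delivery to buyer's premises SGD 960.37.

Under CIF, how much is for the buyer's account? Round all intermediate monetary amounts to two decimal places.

CIF: the seller pays costs through ocean freight and marine insurance to the destination port.
Seller's account: goods 452139.15 + inland to port 1195.44 + export clearance 154.27 + origin terminal 198.75 + freight 3265.29 = 456952.90
Buyer's account: destination terminal 1309.75 + brokerage 229.69 + duty 5402.46 + delivery 960.37 = 7902.27

Buyer's account: SGD 7902.27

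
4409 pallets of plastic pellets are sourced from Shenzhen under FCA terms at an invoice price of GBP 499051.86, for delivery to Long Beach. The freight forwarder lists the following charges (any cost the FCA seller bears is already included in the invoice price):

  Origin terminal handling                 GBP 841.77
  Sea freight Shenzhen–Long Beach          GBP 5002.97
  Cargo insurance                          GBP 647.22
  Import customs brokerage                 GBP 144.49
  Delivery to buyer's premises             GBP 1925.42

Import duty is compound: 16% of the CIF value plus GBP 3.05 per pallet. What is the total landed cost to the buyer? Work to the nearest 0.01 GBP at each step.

FCA: the seller delivers export-cleared goods to the carrier; the buyer bears costs from that point.
CIF value = FCA price + origin terminal + freight + insurance = 499051.86 + 841.77 + 5002.97 + 647.22 = 505543.82
Ad valorem component: 505543.82 × 16% = 80887.01
Specific component: 4409 × 3.05 = 13447.45
Import duty = 80887.01 + 13447.45 = 94334.46
Buyer bears: origin terminal 841.77 + freight 5002.97 + insurance 647.22 + brokerage 144.49 + delivery 1925.42 + duty 94334.46 = 102896.33
Landed cost = invoice 499051.86 + 102896.33 = 601948.19

Total landed cost: GBP 601948.19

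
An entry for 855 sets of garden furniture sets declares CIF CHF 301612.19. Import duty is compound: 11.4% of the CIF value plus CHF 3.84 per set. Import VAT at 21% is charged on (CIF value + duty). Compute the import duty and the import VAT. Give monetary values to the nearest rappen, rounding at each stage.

Ad valorem component: 301612.19 × 11.4% = 34383.79
Specific component: 855 × 3.84 = 3283.20
Import duty = 34383.79 + 3283.20 = 37666.99
VAT base = CIF + duty = 301612.19 + 37666.99 = 339279.18
Import VAT = 339279.18 × 21% = 71248.63

Import duty: CHF 37666.99; import VAT: CHF 71248.63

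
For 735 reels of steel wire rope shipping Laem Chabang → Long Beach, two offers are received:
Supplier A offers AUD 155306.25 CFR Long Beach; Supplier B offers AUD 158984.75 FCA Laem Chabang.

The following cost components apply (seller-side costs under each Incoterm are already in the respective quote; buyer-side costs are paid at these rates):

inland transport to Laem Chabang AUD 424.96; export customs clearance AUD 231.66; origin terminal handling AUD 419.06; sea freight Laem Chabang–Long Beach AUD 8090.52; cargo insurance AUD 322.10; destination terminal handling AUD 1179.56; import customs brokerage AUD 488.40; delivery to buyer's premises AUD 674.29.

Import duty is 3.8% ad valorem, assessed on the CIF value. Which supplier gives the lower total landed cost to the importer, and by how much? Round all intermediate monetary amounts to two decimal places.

Supplier A is cheaper by AUD 12651.22

Supplier A (CFR):
CIF value = CFR price + insurance = 155306.25 + 322.10 = 155628.35
Import duty = 155628.35 × 3.8% = 5913.88
Buyer bears (A): 322.10 + 1179.56 + 488.40 + 674.29 = 2664.35
Landed cost (A) = invoice 155306.25 + 2664.35 + duty 5913.88 = 163884.48
Supplier B (FCA):
CIF value = FCA price + origin terminal + freight + insurance = 158984.75 + 419.06 + 8090.52 + 322.10 = 167816.43
Import duty = 167816.43 × 3.8% = 6377.02
Buyer bears (B): 419.06 + 8090.52 + 322.10 + 1179.56 + 488.40 + 674.29 = 11173.93
Landed cost (B) = invoice 158984.75 + 11173.93 + duty 6377.02 = 176535.70
Difference = |163884.48 − 176535.70| = 12651.22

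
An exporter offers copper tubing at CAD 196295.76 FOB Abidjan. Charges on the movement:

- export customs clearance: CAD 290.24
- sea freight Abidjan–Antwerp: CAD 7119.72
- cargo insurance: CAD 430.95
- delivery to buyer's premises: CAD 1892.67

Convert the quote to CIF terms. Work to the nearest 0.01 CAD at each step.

Not relevant to the conversion: export clearance — on the seller under both FOB and CIF; already in the FOB price and stays in the CIF price. delivery — on the buyer under both terms; not part of either seller's price.
From FOB to CIF, the seller additionally bears: freight, insurance.
CIF price = 196295.76 + 7119.72 + 430.95 = 203846.43

CIF price: CAD 203846.43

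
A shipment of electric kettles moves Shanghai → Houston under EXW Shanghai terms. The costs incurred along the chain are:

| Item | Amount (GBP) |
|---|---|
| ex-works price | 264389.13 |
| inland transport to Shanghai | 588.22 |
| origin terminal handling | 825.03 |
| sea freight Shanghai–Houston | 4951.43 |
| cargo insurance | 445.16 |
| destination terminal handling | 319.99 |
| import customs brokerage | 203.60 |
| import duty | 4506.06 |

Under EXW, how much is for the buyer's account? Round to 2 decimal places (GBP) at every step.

EXW: the seller makes goods available at their premises; the buyer bears all onward costs.
Seller's account: goods 264389.13 = 264389.13
Buyer's account: inland to port 588.22 + origin terminal 825.03 + freight 4951.43 + insurance 445.16 + destination terminal 319.99 + brokerage 203.60 + duty 4506.06 = 11839.49

Buyer's account: GBP 11839.49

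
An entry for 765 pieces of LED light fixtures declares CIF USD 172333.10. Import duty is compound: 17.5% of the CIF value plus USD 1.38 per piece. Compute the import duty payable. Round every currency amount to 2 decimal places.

Import duty: USD 31213.99

Ad valorem component: 172333.10 × 17.5% = 30158.29
Specific component: 765 × 1.38 = 1055.70
Import duty = 30158.29 + 1055.70 = 31213.99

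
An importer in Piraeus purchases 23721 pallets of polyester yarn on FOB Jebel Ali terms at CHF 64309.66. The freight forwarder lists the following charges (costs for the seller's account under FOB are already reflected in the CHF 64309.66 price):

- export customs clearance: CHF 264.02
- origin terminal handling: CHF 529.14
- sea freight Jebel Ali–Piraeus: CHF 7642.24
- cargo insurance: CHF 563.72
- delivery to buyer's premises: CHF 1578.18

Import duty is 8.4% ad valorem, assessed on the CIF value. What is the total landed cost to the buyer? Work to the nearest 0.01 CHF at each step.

FOB: the seller bears costs until goods are on board at the origin port; the buyer bears freight, insurance and all costs thereafter.
Already in the invoice (seller's account under FOB): export clearance, origin terminal — exclude.
CIF value = FOB price + freight + insurance = 64309.66 + 7642.24 + 563.72 = 72515.62
Import duty = 72515.62 × 8.4% = 6091.31
Buyer bears: freight 7642.24 + insurance 563.72 + delivery 1578.18 + duty 6091.31 = 15875.45
Landed cost = invoice 64309.66 + 15875.45 = 80185.11

Total landed cost: CHF 80185.11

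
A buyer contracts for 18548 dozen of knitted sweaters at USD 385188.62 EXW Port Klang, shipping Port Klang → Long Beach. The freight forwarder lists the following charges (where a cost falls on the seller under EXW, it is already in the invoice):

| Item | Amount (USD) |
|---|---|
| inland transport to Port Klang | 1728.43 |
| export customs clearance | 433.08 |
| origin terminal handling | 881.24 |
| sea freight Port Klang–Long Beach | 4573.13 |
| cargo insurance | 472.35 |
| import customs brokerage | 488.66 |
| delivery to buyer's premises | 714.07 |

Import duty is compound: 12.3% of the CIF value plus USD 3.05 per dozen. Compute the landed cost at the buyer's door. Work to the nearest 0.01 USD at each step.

EXW: the seller makes goods available at their premises; the buyer bears all onward costs.
CIF value = EXW price + inland to port + export clearance + origin terminal + freight + insurance = 385188.62 + 1728.43 + 433.08 + 881.24 + 4573.13 + 472.35 = 393276.85
Ad valorem component: 393276.85 × 12.3% = 48373.05
Specific component: 18548 × 3.05 = 56571.40
Import duty = 48373.05 + 56571.40 = 104944.45
Buyer bears: inland to port 1728.43 + export clearance 433.08 + origin terminal 881.24 + freight 4573.13 + insurance 472.35 + brokerage 488.66 + delivery 714.07 + duty 104944.45 = 114235.41
Landed cost = invoice 385188.62 + 114235.41 = 499424.03

Total landed cost: USD 499424.03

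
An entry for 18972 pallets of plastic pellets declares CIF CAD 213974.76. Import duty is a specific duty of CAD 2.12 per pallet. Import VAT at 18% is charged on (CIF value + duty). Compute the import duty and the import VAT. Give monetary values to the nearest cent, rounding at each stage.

Import duty = 18972 × 2.12 = 40220.64
VAT base = CIF + duty = 213974.76 + 40220.64 = 254195.40
Import VAT = 254195.40 × 18% = 45755.17

Import duty: CAD 40220.64; import VAT: CAD 45755.17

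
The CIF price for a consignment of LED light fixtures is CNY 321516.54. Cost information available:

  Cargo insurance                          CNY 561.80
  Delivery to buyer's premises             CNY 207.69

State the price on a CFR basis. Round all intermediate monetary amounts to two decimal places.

Not relevant to the conversion: delivery — on the buyer under both terms; not part of either seller's price.
From CIF to CFR, the seller no longer bears: insurance.
CFR price = 321516.54 − 561.80 = 320954.74

CFR price: CNY 320954.74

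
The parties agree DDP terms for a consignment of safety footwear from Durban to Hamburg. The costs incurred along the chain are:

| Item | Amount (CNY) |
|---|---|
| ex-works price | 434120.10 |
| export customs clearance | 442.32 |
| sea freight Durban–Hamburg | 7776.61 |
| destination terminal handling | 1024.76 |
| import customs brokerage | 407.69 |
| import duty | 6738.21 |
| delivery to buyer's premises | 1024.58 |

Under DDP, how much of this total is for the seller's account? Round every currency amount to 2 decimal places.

DDP: the seller bears all costs including import duty.
Seller's account: goods 434120.10 + export clearance 442.32 + freight 7776.61 + destination terminal 1024.76 + brokerage 407.69 + duty 6738.21 + delivery 1024.58 = 451534.27
Buyer's account: 0.00

Seller's account: CNY 451534.27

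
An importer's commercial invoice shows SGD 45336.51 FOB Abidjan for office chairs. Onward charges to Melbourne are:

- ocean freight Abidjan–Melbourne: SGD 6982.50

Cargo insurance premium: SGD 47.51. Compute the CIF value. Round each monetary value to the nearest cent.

CIF = FOB price + freight + insurance
CIF = 45336.51 + 6982.50 + 47.51 = 52366.52

CIF value: SGD 52366.52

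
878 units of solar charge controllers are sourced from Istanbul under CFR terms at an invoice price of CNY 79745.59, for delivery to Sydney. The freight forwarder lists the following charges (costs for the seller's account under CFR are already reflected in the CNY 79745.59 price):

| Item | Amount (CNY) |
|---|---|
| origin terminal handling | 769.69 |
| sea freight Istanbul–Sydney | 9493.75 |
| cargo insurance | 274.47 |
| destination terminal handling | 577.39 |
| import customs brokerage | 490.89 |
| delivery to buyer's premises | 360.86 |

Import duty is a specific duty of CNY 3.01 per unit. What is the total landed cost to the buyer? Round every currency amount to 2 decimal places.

CFR: the seller pays costs through ocean freight to the destination port, but not insurance.
Already in the invoice (seller's account under CFR): origin terminal, freight — exclude.
CIF value = CFR price + insurance = 79745.59 + 274.47 = 80020.06
Import duty = 878 × 3.01 = 2642.78
Buyer bears: insurance 274.47 + destination terminal 577.39 + brokerage 490.89 + delivery 360.86 + duty 2642.78 = 4346.39
Landed cost = invoice 79745.59 + 4346.39 = 84091.98

Total landed cost: CNY 84091.98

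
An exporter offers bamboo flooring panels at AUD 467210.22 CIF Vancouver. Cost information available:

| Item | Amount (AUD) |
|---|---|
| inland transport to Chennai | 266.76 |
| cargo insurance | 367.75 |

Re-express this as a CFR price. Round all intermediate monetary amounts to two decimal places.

CFR price: AUD 466842.47

Not relevant to the conversion: inland to port — on the seller under both CIF and CFR; already in the CIF price and stays in the CFR price.
From CIF to CFR, the seller no longer bears: insurance.
CFR price = 467210.22 − 367.75 = 466842.47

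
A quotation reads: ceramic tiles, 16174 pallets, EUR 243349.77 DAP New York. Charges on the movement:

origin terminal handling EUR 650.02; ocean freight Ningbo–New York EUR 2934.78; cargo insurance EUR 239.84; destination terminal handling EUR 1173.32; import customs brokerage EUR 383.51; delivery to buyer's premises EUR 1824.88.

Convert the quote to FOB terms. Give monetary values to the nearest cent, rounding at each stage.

Not relevant to the conversion: origin terminal — on the seller under both DAP and FOB; already in the DAP price and stays in the FOB price. brokerage — on the buyer under both terms; not part of either seller's price.
From DAP to FOB, the seller no longer bears: freight, insurance, destination terminal, delivery.
FOB price = 243349.77 − 2934.78 − 239.84 − 1173.32 − 1824.88 = 237176.95

FOB price: EUR 237176.95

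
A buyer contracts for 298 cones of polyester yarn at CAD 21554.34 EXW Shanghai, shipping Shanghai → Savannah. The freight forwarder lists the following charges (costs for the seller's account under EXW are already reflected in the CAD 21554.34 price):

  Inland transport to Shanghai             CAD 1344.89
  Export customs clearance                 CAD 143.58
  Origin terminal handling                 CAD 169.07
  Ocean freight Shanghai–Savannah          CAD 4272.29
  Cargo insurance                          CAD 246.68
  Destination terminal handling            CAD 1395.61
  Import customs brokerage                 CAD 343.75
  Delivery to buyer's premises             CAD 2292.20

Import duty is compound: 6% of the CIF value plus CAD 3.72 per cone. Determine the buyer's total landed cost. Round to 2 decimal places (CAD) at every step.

EXW: the seller makes goods available at their premises; the buyer bears all onward costs.
CIF value = EXW price + inland to port + export clearance + origin terminal + freight + insurance = 21554.34 + 1344.89 + 143.58 + 169.07 + 4272.29 + 246.68 = 27730.85
Ad valorem component: 27730.85 × 6% = 1663.85
Specific component: 298 × 3.72 = 1108.56
Import duty = 1663.85 + 1108.56 = 2772.41
Buyer bears: inland to port 1344.89 + export clearance 143.58 + origin terminal 169.07 + freight 4272.29 + insurance 246.68 + destination terminal 1395.61 + brokerage 343.75 + delivery 2292.20 + duty 2772.41 = 12980.48
Landed cost = invoice 21554.34 + 12980.48 = 34534.82

Total landed cost: CAD 34534.82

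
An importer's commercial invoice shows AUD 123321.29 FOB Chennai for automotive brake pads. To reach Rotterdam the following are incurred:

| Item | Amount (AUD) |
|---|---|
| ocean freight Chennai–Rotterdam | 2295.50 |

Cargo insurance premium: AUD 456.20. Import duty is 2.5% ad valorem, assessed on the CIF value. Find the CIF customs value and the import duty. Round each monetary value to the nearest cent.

CIF value: AUD 126072.99; import duty: AUD 3151.82

CIF = FOB price + freight + insurance
CIF = 123321.29 + 2295.50 + 456.20 = 126072.99
Import duty = 126072.99 × 2.5% = 3151.82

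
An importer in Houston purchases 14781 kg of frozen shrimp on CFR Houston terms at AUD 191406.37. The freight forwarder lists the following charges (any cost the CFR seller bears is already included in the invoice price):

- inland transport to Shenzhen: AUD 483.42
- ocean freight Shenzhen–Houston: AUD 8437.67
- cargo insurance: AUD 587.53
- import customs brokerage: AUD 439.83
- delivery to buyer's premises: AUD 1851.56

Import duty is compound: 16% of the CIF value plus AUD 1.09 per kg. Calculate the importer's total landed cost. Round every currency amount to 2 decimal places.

Total landed cost: AUD 241115.60

CFR: the seller pays costs through ocean freight to the destination port, but not insurance.
Already in the invoice (seller's account under CFR): inland to port, freight — exclude.
CIF value = CFR price + insurance = 191406.37 + 587.53 = 191993.90
Ad valorem component: 191993.90 × 16% = 30719.02
Specific component: 14781 × 1.09 = 16111.29
Import duty = 30719.02 + 16111.29 = 46830.31
Buyer bears: insurance 587.53 + brokerage 439.83 + delivery 1851.56 + duty 46830.31 = 49709.23
Landed cost = invoice 191406.37 + 49709.23 = 241115.60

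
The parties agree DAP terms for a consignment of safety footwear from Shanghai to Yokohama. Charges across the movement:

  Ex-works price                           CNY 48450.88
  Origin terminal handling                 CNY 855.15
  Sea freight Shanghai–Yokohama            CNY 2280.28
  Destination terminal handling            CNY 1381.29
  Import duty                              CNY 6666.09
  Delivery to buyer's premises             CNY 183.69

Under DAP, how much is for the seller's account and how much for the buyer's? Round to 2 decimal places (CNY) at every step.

Seller: CNY 53151.29; buyer: CNY 6666.09

DAP: the seller bears all costs to the named destination except import duty and clearance.
Seller's account: goods 48450.88 + origin terminal 855.15 + freight 2280.28 + destination terminal 1381.29 + delivery 183.69 = 53151.29
Buyer's account: duty 6666.09 = 6666.09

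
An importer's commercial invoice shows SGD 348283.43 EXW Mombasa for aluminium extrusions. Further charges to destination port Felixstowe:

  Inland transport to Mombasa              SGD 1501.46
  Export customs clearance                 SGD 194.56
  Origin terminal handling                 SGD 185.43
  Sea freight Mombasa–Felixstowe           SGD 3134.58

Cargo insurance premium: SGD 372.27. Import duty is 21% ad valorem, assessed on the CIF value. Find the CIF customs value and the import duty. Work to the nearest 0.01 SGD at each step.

CIF = EXW price + pre-shipment costs + freight + insurance
CIF = 348283.43 + 1501.46 + 194.56 + 185.43 + 3134.58 + 372.27 = 353671.73
Import duty = 353671.73 × 21% = 74271.06

CIF value: SGD 353671.73; import duty: SGD 74271.06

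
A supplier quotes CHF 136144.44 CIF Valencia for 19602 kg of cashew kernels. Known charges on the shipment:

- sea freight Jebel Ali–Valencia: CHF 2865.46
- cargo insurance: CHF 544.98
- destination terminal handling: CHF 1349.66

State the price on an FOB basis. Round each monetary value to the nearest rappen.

FOB price: CHF 132734.00

Not relevant to the conversion: destination terminal — on the buyer under both terms; not part of either seller's price.
From CIF to FOB, the seller no longer bears: freight, insurance.
FOB price = 136144.44 − 2865.46 − 544.98 = 132734.00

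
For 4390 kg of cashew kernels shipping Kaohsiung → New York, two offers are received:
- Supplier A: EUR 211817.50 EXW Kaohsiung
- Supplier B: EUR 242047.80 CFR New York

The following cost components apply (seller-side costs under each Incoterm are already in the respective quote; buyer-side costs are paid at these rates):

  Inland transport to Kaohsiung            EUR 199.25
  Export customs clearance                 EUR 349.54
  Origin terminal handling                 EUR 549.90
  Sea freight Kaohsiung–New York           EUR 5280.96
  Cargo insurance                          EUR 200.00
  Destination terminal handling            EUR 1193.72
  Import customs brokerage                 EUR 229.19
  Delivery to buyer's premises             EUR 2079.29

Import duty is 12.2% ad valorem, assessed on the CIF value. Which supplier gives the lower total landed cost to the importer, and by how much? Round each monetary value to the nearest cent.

Supplier A (EXW):
CIF value = EXW price + inland to port + export clearance + origin terminal + freight + insurance = 211817.50 + 199.25 + 349.54 + 549.90 + 5280.96 + 200.00 = 218397.15
Import duty = 218397.15 × 12.2% = 26644.45
Buyer bears (A): 199.25 + 349.54 + 549.90 + 5280.96 + 200.00 + 1193.72 + 229.19 + 2079.29 = 10081.85
Landed cost (A) = invoice 211817.50 + 10081.85 + duty 26644.45 = 248543.80
Supplier B (CFR):
CIF value = CFR price + insurance = 242047.80 + 200.00 = 242247.80
Import duty = 242247.80 × 12.2% = 29554.23
Buyer bears (B): 200.00 + 1193.72 + 229.19 + 2079.29 = 3702.20
Landed cost (B) = invoice 242047.80 + 3702.20 + duty 29554.23 = 275304.23
Difference = |248543.80 − 275304.23| = 26760.43

Supplier A is cheaper by EUR 26760.43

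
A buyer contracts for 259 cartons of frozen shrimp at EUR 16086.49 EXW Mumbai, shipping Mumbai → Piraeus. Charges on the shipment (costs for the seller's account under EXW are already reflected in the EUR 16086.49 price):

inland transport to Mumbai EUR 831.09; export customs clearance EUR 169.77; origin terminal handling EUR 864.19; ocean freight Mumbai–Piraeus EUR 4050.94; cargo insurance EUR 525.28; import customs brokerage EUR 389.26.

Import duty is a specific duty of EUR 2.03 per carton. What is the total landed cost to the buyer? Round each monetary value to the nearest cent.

Total landed cost: EUR 23442.79

EXW: the seller makes goods available at their premises; the buyer bears all onward costs.
CIF value = EXW price + inland to port + export clearance + origin terminal + freight + insurance = 16086.49 + 831.09 + 169.77 + 864.19 + 4050.94 + 525.28 = 22527.76
Import duty = 259 × 2.03 = 525.77
Buyer bears: inland to port 831.09 + export clearance 169.77 + origin terminal 864.19 + freight 4050.94 + insurance 525.28 + brokerage 389.26 + duty 525.77 = 7356.30
Landed cost = invoice 16086.49 + 7356.30 = 23442.79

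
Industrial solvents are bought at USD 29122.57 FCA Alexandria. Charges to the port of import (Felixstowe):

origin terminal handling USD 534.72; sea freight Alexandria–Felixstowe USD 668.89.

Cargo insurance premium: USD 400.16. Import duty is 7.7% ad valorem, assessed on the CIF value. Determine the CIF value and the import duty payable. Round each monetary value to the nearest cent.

CIF value: USD 30726.34; import duty: USD 2365.93

CIF = FCA price + pre-shipment costs + freight + insurance
CIF = 29122.57 + 534.72 + 668.89 + 400.16 = 30726.34
Import duty = 30726.34 × 7.7% = 2365.93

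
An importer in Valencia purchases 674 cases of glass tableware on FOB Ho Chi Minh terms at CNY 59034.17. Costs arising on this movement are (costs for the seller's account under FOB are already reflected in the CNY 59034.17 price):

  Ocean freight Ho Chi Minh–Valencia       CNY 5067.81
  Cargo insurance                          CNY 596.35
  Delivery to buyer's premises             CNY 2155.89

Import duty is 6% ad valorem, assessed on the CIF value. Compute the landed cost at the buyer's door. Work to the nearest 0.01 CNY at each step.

FOB: the seller bears costs until goods are on board at the origin port; the buyer bears freight, insurance and all costs thereafter.
CIF value = FOB price + freight + insurance = 59034.17 + 5067.81 + 596.35 = 64698.33
Import duty = 64698.33 × 6% = 3881.90
Buyer bears: freight 5067.81 + insurance 596.35 + delivery 2155.89 + duty 3881.90 = 11701.95
Landed cost = invoice 59034.17 + 11701.95 = 70736.12

Total landed cost: CNY 70736.12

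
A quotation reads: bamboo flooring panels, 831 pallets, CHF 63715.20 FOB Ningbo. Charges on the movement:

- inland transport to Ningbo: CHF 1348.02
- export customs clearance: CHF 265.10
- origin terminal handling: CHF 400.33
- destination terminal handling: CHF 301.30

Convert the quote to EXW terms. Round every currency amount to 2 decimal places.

EXW price: CHF 61701.75

Not relevant to the conversion: destination terminal — on the buyer under both terms; not part of either seller's price.
From FOB to EXW, the seller no longer bears: inland to port, export clearance, origin terminal.
EXW price = 63715.20 − 1348.02 − 265.10 − 400.33 = 61701.75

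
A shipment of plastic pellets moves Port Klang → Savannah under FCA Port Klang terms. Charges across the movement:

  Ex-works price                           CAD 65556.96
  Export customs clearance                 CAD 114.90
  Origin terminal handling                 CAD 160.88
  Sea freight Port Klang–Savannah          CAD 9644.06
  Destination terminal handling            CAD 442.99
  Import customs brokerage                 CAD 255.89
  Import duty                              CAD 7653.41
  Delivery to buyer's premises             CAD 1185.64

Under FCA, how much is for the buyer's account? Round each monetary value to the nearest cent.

FCA: the seller delivers export-cleared goods to the carrier; the buyer bears costs from that point.
Seller's account: goods 65556.96 + export clearance 114.90 = 65671.86
Buyer's account: origin terminal 160.88 + freight 9644.06 + destination terminal 442.99 + brokerage 255.89 + duty 7653.41 + delivery 1185.64 = 19342.87

Buyer's account: CAD 19342.87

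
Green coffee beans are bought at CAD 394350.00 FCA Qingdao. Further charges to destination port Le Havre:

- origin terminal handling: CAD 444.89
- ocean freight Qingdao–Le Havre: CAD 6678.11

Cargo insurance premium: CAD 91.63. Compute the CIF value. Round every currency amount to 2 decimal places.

CIF value: CAD 401564.63

CIF = FCA price + pre-shipment costs + freight + insurance
CIF = 394350.00 + 444.89 + 6678.11 + 91.63 = 401564.63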